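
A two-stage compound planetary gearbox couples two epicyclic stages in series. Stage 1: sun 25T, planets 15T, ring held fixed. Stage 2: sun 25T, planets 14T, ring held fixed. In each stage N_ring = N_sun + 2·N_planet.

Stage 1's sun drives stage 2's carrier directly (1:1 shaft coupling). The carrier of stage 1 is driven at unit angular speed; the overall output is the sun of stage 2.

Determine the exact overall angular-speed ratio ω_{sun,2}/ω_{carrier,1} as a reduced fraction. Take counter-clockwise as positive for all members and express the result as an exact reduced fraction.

1248/125

Stage 1: N_ring = 25 + 2·15 = 55
Stage 1: 25(ω_s−ω_c) = −55(ω_r−ω_c),  ω_r=0, ω_c=1
Stage 1: ω_s = 1 − (55/25)(0−1) = 16/5
  ⇒ ω_s¹/ω_c¹ = 16/5
Stage 2: N_ring = 25 + 2·14 = 53
Stage 2: 25(ω_s−ω_c) = −53(ω_r−ω_c),  ω_r=0, ω_c=1
Stage 2: ω_s = 1 − (53/25)(0−1) = 78/25
  ⇒ ω_s²/ω_c² = 78/25
Coupling ω_c² = ω_s¹ ⇒ overall = 16/5 × 78/25 = 1248/125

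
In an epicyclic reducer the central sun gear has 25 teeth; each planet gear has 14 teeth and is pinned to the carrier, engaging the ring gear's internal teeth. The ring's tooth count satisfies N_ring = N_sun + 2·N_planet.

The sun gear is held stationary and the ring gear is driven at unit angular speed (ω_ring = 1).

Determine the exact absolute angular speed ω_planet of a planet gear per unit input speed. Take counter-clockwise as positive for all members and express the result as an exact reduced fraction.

53/28

N_ring = 25 + 2·14 = 53
25(ω_s−ω_c) = −53(ω_r−ω_c),  ω_s=0, ω_r=1
25(0−ω_c) = −53(1−ω_c)  ⇒  78ω_c = 53  ⇒  ω_c = 53/78
sun–planet: 25·(0−53/78) = −14·(ω_p−ω_c)  ⇒  ω_p−ω_c = −(25/14)·(-53/78) = 1325/1092
ω_p = 53/78 + 1325/1092 = 53/28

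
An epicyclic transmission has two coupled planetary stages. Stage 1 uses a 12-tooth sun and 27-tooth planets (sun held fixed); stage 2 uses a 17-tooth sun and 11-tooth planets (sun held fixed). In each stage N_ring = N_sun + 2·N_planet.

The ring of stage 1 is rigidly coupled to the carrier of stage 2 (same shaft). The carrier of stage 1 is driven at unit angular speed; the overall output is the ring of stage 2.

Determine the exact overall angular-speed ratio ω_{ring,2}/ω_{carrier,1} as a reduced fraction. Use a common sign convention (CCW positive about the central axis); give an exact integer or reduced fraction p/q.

Stage 1: N_ring = 12 + 2·27 = 66
Stage 1: 12(ω_s−ω_c) = −66(ω_r−ω_c),  ω_s=0, ω_c=1
Stage 1: ω_r = 1 − (12/66)(0−1) = 13/11
  ⇒ ω_r¹/ω_c¹ = 13/11
Stage 2: N_ring = 17 + 2·11 = 39
Stage 2: 17(ω_s−ω_c) = −39(ω_r−ω_c),  ω_s=0, ω_c=1
Stage 2: ω_r = 1 − (17/39)(0−1) = 56/39
  ⇒ ω_r²/ω_c² = 56/39
Coupling ω_c² = ω_r¹ ⇒ overall = 13/11 × 56/39 = 56/33

56/33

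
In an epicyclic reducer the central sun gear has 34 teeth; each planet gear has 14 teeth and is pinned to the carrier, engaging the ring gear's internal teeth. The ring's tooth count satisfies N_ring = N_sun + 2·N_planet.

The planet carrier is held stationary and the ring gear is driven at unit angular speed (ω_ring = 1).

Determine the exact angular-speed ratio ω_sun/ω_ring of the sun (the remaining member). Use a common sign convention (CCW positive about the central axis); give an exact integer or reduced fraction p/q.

-31/17

N_ring = 34 + 2·14 = 62
34(ω_s−ω_c) = −62(ω_r−ω_c),  ω_c=0, ω_r=1
ω_s = 0 − (62/34)(1−0) = -31/17
ω_s/ω_r = -31/17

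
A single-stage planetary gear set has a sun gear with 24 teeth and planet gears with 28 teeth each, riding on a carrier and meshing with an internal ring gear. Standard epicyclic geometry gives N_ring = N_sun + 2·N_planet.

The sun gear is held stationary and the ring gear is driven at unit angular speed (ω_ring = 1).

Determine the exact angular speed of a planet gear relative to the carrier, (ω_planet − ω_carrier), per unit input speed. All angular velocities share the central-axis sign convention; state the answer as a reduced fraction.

60/91

N_ring = 24 + 2·28 = 80
24(ω_s−ω_c) = −80(ω_r−ω_c),  ω_s=0, ω_r=1
24(0−ω_c) = −80(1−ω_c)  ⇒  104ω_c = 80  ⇒  ω_c = 10/13
sun–planet: 24·(0−10/13) = −28·(ω_p−ω_c)  ⇒  ω_p−ω_c = −(24/28)·(-10/13) = 60/91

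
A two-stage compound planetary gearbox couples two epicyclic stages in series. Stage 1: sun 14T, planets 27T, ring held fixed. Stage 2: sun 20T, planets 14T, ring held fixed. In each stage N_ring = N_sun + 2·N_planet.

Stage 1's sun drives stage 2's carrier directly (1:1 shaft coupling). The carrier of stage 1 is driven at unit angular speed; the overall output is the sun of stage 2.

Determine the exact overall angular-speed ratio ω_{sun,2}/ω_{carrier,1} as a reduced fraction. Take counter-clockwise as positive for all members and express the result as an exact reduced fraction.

Stage 1: N_ring = 14 + 2·27 = 68
Stage 1: 14(ω_s−ω_c) = −68(ω_r−ω_c),  ω_r=0, ω_c=1
Stage 1: ω_s = 1 − (68/14)(0−1) = 41/7
  ⇒ ω_s¹/ω_c¹ = 41/7
Stage 2: N_ring = 20 + 2·14 = 48
Stage 2: 20(ω_s−ω_c) = −48(ω_r−ω_c),  ω_r=0, ω_c=1
Stage 2: ω_s = 1 − (48/20)(0−1) = 17/5
  ⇒ ω_s²/ω_c² = 17/5
Coupling ω_c² = ω_s¹ ⇒ overall = 41/7 × 17/5 = 697/35

697/35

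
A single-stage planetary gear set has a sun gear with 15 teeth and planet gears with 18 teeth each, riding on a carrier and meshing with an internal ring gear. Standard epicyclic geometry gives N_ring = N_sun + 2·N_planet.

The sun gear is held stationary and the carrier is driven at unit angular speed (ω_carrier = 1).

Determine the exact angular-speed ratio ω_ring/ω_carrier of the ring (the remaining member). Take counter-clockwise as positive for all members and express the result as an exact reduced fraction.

N_ring = 15 + 2·18 = 51
15(ω_s−ω_c) = −51(ω_r−ω_c),  ω_s=0, ω_c=1
ω_r = 1 − (15/51)(0−1) = 22/17
ω_r/ω_c = 22/17

22/17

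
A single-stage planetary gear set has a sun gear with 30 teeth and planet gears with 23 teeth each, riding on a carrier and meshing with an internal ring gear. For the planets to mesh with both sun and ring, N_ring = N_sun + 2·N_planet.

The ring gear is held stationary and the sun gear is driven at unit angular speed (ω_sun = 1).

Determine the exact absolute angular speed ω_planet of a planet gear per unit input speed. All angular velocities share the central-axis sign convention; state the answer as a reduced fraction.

-15/23

N_ring = 30 + 2·23 = 76
30(ω_s−ω_c) = −76(ω_r−ω_c),  ω_r=0, ω_s=1
30(1−ω_c) = −76(0−ω_c)  ⇒  106ω_c = 30  ⇒  ω_c = 15/53
sun–planet: 30·(1−15/53) = −23·(ω_p−ω_c)  ⇒  ω_p−ω_c = −(30/23)·(38/53) = -1140/1219
ω_p = 15/53 − 1140/1219 = -15/23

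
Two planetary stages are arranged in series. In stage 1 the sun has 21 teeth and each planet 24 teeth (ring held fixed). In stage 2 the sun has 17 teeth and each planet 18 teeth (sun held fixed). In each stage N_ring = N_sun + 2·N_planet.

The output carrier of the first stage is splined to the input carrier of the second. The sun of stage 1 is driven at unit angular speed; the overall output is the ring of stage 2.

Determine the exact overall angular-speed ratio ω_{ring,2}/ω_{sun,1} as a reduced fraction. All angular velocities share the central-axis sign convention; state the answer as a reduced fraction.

Stage 1: N_ring = 21 + 2·24 = 69
Stage 1: 21(ω_s−ω_c) = −69(ω_r−ω_c),  ω_r=0, ω_s=1
Stage 1: 21(1−ω_c) = −69(0−ω_c)  ⇒  90ω_c = 21  ⇒  ω_c = 7/30
  ⇒ ω_c¹/ω_s¹ = 7/30
Stage 2: N_ring = 17 + 2·18 = 53
Stage 2: 17(ω_s−ω_c) = −53(ω_r−ω_c),  ω_s=0, ω_c=1
Stage 2: ω_r = 1 − (17/53)(0−1) = 70/53
  ⇒ ω_r²/ω_c² = 70/53
Coupling ω_c² = ω_c¹ ⇒ overall = 7/30 × 70/53 = 49/159

49/159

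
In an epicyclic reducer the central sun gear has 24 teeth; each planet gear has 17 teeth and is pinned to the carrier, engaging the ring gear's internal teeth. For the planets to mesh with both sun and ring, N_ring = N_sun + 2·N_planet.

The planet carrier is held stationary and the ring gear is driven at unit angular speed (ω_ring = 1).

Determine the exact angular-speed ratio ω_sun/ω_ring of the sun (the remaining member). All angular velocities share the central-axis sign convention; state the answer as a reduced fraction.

N_ring = 24 + 2·17 = 58
24(ω_s−ω_c) = −58(ω_r−ω_c),  ω_c=0, ω_r=1
ω_s = 0 − (58/24)(1−0) = -29/12
ω_s/ω_r = -29/12

-29/12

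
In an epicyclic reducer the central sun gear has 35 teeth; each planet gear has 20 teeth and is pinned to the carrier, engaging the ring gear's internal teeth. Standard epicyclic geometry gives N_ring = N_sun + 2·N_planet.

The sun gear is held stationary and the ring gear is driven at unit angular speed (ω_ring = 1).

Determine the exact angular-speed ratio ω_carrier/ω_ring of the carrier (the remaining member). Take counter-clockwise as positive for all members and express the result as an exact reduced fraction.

15/22

N_ring = 35 + 2·20 = 75
35(ω_s−ω_c) = −75(ω_r−ω_c),  ω_s=0, ω_r=1
35(0−ω_c) = −75(1−ω_c)  ⇒  110ω_c = 75  ⇒  ω_c = 15/22
ω_c/ω_r = 15/22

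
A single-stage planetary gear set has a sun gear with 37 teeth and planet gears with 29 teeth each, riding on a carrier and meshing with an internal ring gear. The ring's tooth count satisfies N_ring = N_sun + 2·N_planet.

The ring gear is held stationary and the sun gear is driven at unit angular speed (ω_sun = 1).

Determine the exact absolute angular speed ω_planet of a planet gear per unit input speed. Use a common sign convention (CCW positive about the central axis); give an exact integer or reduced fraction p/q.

N_ring = 37 + 2·29 = 95
37(ω_s−ω_c) = −95(ω_r−ω_c),  ω_r=0, ω_s=1
37(1−ω_c) = −95(0−ω_c)  ⇒  132ω_c = 37  ⇒  ω_c = 37/132
sun–planet: 37·(1−37/132) = −29·(ω_p−ω_c)  ⇒  ω_p−ω_c = −(37/29)·(95/132) = -3515/3828
ω_p = 37/132 − 3515/3828 = -37/58

-37/58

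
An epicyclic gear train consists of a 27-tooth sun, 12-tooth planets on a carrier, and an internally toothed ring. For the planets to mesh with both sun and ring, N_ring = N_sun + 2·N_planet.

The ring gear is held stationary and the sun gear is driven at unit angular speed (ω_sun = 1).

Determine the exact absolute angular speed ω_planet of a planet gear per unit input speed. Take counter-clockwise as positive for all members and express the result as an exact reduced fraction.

-9/8

N_ring = 27 + 2·12 = 51
27(ω_s−ω_c) = −51(ω_r−ω_c),  ω_r=0, ω_s=1
27(1−ω_c) = −51(0−ω_c)  ⇒  78ω_c = 27  ⇒  ω_c = 9/26
sun–planet: 27·(1−9/26) = −12·(ω_p−ω_c)  ⇒  ω_p−ω_c = −(27/12)·(17/26) = -153/104
ω_p = 9/26 − 153/104 = -9/8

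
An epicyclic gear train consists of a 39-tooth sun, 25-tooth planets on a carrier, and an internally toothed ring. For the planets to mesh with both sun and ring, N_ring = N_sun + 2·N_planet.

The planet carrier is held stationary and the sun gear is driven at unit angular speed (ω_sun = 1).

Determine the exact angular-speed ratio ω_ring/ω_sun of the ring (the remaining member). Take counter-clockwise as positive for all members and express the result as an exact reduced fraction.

N_ring = 39 + 2·25 = 89
39(ω_s−ω_c) = −89(ω_r−ω_c),  ω_c=0, ω_s=1
ω_r = 0 − (39/89)(1−0) = -39/89
ω_r/ω_s = -39/89

-39/89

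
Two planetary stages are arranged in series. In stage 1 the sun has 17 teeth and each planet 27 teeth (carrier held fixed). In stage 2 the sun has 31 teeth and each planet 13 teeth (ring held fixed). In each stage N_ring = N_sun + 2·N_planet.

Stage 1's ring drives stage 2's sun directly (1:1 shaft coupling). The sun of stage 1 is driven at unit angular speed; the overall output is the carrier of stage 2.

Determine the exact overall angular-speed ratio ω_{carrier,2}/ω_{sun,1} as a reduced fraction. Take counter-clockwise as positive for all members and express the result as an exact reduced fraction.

-527/6248

Stage 1: N_ring = 17 + 2·27 = 71
Stage 1: 17(ω_s−ω_c) = −71(ω_r−ω_c),  ω_c=0, ω_s=1
Stage 1: ω_r = 0 − (17/71)(1−0) = -17/71
  ⇒ ω_r¹/ω_s¹ = -17/71
Stage 2: N_ring = 31 + 2·13 = 57
Stage 2: 31(ω_s−ω_c) = −57(ω_r−ω_c),  ω_r=0, ω_s=1
Stage 2: 31(1−ω_c) = −57(0−ω_c)  ⇒  88ω_c = 31  ⇒  ω_c = 31/88
  ⇒ ω_c²/ω_s² = 31/88
Coupling ω_s² = ω_r¹ ⇒ overall = -17/71 × 31/88 = -527/6248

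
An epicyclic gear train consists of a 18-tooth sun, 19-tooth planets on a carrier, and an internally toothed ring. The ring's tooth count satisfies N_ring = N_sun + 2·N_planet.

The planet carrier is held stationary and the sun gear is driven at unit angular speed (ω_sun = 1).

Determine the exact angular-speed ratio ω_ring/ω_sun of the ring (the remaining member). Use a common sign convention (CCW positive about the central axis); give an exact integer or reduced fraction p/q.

N_ring = 18 + 2·19 = 56
18(ω_s−ω_c) = −56(ω_r−ω_c),  ω_c=0, ω_s=1
ω_r = 0 − (18/56)(1−0) = -9/28
ω_r/ω_s = -9/28

-9/28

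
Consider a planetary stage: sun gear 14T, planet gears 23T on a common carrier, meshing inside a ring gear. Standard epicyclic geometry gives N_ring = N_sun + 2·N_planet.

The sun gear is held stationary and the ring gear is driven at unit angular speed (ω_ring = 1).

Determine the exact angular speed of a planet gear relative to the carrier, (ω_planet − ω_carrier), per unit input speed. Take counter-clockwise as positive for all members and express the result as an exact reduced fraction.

420/851

N_ring = 14 + 2·23 = 60
14(ω_s−ω_c) = −60(ω_r−ω_c),  ω_s=0, ω_r=1
14(0−ω_c) = −60(1−ω_c)  ⇒  74ω_c = 60  ⇒  ω_c = 30/37
sun–planet: 14·(0−30/37) = −23·(ω_p−ω_c)  ⇒  ω_p−ω_c = −(14/23)·(-30/37) = 420/851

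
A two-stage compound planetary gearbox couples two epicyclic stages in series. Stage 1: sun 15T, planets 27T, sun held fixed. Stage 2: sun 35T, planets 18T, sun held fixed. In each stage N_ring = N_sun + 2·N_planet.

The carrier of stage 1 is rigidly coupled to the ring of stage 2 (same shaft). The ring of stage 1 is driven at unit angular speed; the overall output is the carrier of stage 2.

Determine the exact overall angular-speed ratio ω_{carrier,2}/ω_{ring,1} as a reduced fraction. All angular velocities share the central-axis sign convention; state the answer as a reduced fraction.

Stage 1: N_ring = 15 + 2·27 = 69
Stage 1: 15(ω_s−ω_c) = −69(ω_r−ω_c),  ω_s=0, ω_r=1
Stage 1: 15(0−ω_c) = −69(1−ω_c)  ⇒  84ω_c = 69  ⇒  ω_c = 23/28
  ⇒ ω_c¹/ω_r¹ = 23/28
Stage 2: N_ring = 35 + 2·18 = 71
Stage 2: 35(ω_s−ω_c) = −71(ω_r−ω_c),  ω_s=0, ω_r=1
Stage 2: 35(0−ω_c) = −71(1−ω_c)  ⇒  106ω_c = 71  ⇒  ω_c = 71/106
  ⇒ ω_c²/ω_r² = 71/106
Coupling ω_r² = ω_c¹ ⇒ overall = 23/28 × 71/106 = 1633/2968

1633/2968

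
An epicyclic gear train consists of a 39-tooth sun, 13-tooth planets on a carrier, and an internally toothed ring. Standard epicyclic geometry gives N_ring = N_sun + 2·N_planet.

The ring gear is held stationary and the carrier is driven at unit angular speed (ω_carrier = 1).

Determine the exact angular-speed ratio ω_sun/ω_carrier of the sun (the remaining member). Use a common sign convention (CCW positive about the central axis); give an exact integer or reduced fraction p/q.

N_ring = 39 + 2·13 = 65
39(ω_s−ω_c) = −65(ω_r−ω_c),  ω_r=0, ω_c=1
ω_s = 1 − (65/39)(0−1) = 8/3
ω_s/ω_c = 8/3

8/3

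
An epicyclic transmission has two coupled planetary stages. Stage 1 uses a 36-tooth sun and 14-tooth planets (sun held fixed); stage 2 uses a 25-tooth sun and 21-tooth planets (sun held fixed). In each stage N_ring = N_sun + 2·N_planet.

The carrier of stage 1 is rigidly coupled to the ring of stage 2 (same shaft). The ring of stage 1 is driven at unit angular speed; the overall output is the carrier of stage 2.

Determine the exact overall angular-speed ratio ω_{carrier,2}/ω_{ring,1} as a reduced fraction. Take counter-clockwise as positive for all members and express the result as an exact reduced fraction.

268/575

Stage 1: N_ring = 36 + 2·14 = 64
Stage 1: 36(ω_s−ω_c) = −64(ω_r−ω_c),  ω_s=0, ω_r=1
Stage 1: 36(0−ω_c) = −64(1−ω_c)  ⇒  100ω_c = 64  ⇒  ω_c = 16/25
  ⇒ ω_c¹/ω_r¹ = 16/25
Stage 2: N_ring = 25 + 2·21 = 67
Stage 2: 25(ω_s−ω_c) = −67(ω_r−ω_c),  ω_s=0, ω_r=1
Stage 2: 25(0−ω_c) = −67(1−ω_c)  ⇒  92ω_c = 67  ⇒  ω_c = 67/92
  ⇒ ω_c²/ω_r² = 67/92
Coupling ω_r² = ω_c¹ ⇒ overall = 16/25 × 67/92 = 268/575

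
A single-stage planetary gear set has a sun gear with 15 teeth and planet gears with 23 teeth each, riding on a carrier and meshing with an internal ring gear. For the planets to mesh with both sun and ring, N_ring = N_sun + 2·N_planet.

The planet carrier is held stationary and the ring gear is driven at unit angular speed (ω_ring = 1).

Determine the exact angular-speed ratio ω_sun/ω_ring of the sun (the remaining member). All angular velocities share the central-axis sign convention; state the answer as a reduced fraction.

-61/15

N_ring = 15 + 2·23 = 61
15(ω_s−ω_c) = −61(ω_r−ω_c),  ω_c=0, ω_r=1
ω_s = 0 − (61/15)(1−0) = -61/15
ω_s/ω_r = -61/15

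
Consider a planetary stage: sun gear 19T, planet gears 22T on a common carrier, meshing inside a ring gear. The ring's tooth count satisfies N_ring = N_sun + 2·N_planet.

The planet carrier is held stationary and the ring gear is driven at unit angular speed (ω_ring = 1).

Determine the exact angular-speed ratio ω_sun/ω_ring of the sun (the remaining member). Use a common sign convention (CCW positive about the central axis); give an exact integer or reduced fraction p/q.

-63/19

N_ring = 19 + 2·22 = 63
19(ω_s−ω_c) = −63(ω_r−ω_c),  ω_c=0, ω_r=1
ω_s = 0 − (63/19)(1−0) = -63/19
ω_s/ω_r = -63/19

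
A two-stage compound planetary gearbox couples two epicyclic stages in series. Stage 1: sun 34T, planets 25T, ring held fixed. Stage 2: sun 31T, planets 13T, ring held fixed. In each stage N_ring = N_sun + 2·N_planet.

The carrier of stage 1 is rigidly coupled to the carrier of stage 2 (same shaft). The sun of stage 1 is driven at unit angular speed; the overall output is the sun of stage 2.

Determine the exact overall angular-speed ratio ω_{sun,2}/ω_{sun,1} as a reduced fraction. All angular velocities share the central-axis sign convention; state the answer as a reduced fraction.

1496/1829

Stage 1: N_ring = 34 + 2·25 = 84
Stage 1: 34(ω_s−ω_c) = −84(ω_r−ω_c),  ω_r=0, ω_s=1
Stage 1: 34(1−ω_c) = −84(0−ω_c)  ⇒  118ω_c = 34  ⇒  ω_c = 17/59
  ⇒ ω_c¹/ω_s¹ = 17/59
Stage 2: N_ring = 31 + 2·13 = 57
Stage 2: 31(ω_s−ω_c) = −57(ω_r−ω_c),  ω_r=0, ω_c=1
Stage 2: ω_s = 1 − (57/31)(0−1) = 88/31
  ⇒ ω_s²/ω_c² = 88/31
Coupling ω_c² = ω_c¹ ⇒ overall = 17/59 × 88/31 = 1496/1829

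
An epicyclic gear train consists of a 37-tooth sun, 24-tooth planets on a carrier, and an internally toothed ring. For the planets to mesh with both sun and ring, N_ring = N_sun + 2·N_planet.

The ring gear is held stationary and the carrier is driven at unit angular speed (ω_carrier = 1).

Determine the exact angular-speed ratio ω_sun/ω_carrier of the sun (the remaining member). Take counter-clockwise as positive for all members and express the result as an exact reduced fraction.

N_ring = 37 + 2·24 = 85
37(ω_s−ω_c) = −85(ω_r−ω_c),  ω_r=0, ω_c=1
ω_s = 1 − (85/37)(0−1) = 122/37
ω_s/ω_c = 122/37

122/37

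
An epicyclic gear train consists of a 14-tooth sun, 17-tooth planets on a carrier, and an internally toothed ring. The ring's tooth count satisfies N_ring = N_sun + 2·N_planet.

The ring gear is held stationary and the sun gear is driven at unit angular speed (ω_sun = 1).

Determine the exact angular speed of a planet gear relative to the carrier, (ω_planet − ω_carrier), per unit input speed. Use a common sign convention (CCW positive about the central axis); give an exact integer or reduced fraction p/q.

N_ring = 14 + 2·17 = 48
14(ω_s−ω_c) = −48(ω_r−ω_c),  ω_r=0, ω_s=1
14(1−ω_c) = −48(0−ω_c)  ⇒  62ω_c = 14  ⇒  ω_c = 7/31
sun–planet: 14·(1−7/31) = −17·(ω_p−ω_c)  ⇒  ω_p−ω_c = −(14/17)·(24/31) = -336/527

-336/527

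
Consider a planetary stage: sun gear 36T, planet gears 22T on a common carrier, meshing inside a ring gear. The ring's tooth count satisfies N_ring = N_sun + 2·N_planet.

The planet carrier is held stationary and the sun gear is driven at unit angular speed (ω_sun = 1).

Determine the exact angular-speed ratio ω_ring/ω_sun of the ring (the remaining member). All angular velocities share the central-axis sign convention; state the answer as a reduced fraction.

N_ring = 36 + 2·22 = 80
36(ω_s−ω_c) = −80(ω_r−ω_c),  ω_c=0, ω_s=1
ω_r = 0 − (36/80)(1−0) = -9/20
ω_r/ω_s = -9/20

-9/20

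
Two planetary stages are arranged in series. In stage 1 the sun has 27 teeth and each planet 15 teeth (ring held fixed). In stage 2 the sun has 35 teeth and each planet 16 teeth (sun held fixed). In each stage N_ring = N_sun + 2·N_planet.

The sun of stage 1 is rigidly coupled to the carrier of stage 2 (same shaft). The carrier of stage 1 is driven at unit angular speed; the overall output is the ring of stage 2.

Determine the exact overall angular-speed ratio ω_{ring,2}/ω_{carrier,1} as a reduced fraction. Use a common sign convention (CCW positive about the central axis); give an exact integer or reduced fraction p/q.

Stage 1: N_ring = 27 + 2·15 = 57
Stage 1: 27(ω_s−ω_c) = −57(ω_r−ω_c),  ω_r=0, ω_c=1
Stage 1: ω_s = 1 − (57/27)(0−1) = 28/9
  ⇒ ω_s¹/ω_c¹ = 28/9
Stage 2: N_ring = 35 + 2·16 = 67
Stage 2: 35(ω_s−ω_c) = −67(ω_r−ω_c),  ω_s=0, ω_c=1
Stage 2: ω_r = 1 − (35/67)(0−1) = 102/67
  ⇒ ω_r²/ω_c² = 102/67
Coupling ω_c² = ω_s¹ ⇒ overall = 28/9 × 102/67 = 952/201

952/201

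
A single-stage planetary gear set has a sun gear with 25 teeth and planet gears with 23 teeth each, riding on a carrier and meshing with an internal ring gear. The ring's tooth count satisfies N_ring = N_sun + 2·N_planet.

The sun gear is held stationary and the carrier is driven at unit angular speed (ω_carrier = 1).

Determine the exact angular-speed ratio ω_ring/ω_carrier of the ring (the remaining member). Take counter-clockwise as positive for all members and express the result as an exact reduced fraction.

96/71

N_ring = 25 + 2·23 = 71
25(ω_s−ω_c) = −71(ω_r−ω_c),  ω_s=0, ω_c=1
ω_r = 1 − (25/71)(0−1) = 96/71
ω_r/ω_c = 96/71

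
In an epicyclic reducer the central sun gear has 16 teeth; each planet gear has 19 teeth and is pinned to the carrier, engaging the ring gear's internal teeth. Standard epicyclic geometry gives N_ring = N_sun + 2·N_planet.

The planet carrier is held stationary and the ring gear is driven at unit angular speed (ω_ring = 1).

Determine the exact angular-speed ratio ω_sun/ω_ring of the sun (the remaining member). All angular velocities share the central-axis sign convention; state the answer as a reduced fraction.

-27/8

N_ring = 16 + 2·19 = 54
16(ω_s−ω_c) = −54(ω_r−ω_c),  ω_c=0, ω_r=1
ω_s = 0 − (54/16)(1−0) = -27/8
ω_s/ω_r = -27/8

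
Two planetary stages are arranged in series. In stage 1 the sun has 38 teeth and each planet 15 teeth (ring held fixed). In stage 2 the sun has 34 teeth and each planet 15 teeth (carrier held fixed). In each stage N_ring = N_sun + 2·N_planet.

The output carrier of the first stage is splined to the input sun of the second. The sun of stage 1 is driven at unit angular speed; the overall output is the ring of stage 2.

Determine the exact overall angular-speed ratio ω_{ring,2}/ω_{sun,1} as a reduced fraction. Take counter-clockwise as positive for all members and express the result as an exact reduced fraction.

Stage 1: N_ring = 38 + 2·15 = 68
Stage 1: 38(ω_s−ω_c) = −68(ω_r−ω_c),  ω_r=0, ω_s=1
Stage 1: 38(1−ω_c) = −68(0−ω_c)  ⇒  106ω_c = 38  ⇒  ω_c = 19/53
  ⇒ ω_c¹/ω_s¹ = 19/53
Stage 2: N_ring = 34 + 2·15 = 64
Stage 2: 34(ω_s−ω_c) = −64(ω_r−ω_c),  ω_c=0, ω_s=1
Stage 2: ω_r = 0 − (34/64)(1−0) = -17/32
  ⇒ ω_r²/ω_s² = -17/32
Coupling ω_s² = ω_c¹ ⇒ overall = 19/53 × -17/32 = -323/1696

-323/1696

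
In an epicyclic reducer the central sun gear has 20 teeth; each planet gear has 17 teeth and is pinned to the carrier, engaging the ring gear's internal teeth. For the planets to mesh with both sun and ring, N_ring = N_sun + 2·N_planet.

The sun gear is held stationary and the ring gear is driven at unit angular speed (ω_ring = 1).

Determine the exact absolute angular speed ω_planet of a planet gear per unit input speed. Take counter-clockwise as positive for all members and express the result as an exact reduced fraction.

27/17

N_ring = 20 + 2·17 = 54
20(ω_s−ω_c) = −54(ω_r−ω_c),  ω_s=0, ω_r=1
20(0−ω_c) = −54(1−ω_c)  ⇒  74ω_c = 54  ⇒  ω_c = 27/37
sun–planet: 20·(0−27/37) = −17·(ω_p−ω_c)  ⇒  ω_p−ω_c = −(20/17)·(-27/37) = 540/629
ω_p = 27/37 + 540/629 = 27/17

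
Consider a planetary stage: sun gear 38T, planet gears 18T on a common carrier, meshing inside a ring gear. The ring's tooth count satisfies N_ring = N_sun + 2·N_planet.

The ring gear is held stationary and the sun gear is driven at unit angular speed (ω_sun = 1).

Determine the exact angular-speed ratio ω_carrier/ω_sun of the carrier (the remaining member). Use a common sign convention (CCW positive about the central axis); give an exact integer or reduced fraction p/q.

19/56

N_ring = 38 + 2·18 = 74
38(ω_s−ω_c) = −74(ω_r−ω_c),  ω_r=0, ω_s=1
38(1−ω_c) = −74(0−ω_c)  ⇒  112ω_c = 38  ⇒  ω_c = 19/56
ω_c/ω_s = 19/56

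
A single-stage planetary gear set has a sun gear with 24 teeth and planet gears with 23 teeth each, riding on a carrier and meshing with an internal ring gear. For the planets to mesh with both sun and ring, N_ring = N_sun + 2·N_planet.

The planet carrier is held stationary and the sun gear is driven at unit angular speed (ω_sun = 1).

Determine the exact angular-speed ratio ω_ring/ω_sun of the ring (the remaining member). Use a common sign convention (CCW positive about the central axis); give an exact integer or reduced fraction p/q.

-12/35

N_ring = 24 + 2·23 = 70
24(ω_s−ω_c) = −70(ω_r−ω_c),  ω_c=0, ω_s=1
ω_r = 0 − (24/70)(1−0) = -12/35
ω_r/ω_s = -12/35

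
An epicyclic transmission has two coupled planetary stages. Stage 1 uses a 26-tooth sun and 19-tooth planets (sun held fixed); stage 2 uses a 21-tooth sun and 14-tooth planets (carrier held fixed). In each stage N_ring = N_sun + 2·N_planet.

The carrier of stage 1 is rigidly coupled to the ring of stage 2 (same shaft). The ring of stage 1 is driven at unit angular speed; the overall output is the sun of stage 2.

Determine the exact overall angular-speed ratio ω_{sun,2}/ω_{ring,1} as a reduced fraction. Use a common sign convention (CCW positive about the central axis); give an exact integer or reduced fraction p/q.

Stage 1: N_ring = 26 + 2·19 = 64
Stage 1: 26(ω_s−ω_c) = −64(ω_r−ω_c),  ω_s=0, ω_r=1
Stage 1: 26(0−ω_c) = −64(1−ω_c)  ⇒  90ω_c = 64  ⇒  ω_c = 32/45
  ⇒ ω_c¹/ω_r¹ = 32/45
Stage 2: N_ring = 21 + 2·14 = 49
Stage 2: 21(ω_s−ω_c) = −49(ω_r−ω_c),  ω_c=0, ω_r=1
Stage 2: ω_s = 0 − (49/21)(1−0) = -7/3
  ⇒ ω_s²/ω_r² = -7/3
Coupling ω_r² = ω_c¹ ⇒ overall = 32/45 × -7/3 = -224/135

-224/135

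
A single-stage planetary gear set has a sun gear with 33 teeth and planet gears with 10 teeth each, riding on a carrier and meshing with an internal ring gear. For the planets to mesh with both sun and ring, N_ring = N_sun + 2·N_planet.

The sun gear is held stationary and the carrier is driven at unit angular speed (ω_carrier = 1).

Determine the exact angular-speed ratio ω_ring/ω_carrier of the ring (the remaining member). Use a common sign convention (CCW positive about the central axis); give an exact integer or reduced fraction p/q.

N_ring = 33 + 2·10 = 53
33(ω_s−ω_c) = −53(ω_r−ω_c),  ω_s=0, ω_c=1
ω_r = 1 − (33/53)(0−1) = 86/53
ω_r/ω_c = 86/53

86/53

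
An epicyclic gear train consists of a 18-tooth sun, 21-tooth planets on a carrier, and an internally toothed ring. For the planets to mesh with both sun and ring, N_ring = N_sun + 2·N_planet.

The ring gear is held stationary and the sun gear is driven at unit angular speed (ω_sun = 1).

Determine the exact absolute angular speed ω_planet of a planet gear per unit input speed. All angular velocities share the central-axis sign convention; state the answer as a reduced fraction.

N_ring = 18 + 2·21 = 60
18(ω_s−ω_c) = −60(ω_r−ω_c),  ω_r=0, ω_s=1
18(1−ω_c) = −60(0−ω_c)  ⇒  78ω_c = 18  ⇒  ω_c = 3/13
sun–planet: 18·(1−3/13) = −21·(ω_p−ω_c)  ⇒  ω_p−ω_c = −(18/21)·(10/13) = -60/91
ω_p = 3/13 − 60/91 = -3/7

-3/7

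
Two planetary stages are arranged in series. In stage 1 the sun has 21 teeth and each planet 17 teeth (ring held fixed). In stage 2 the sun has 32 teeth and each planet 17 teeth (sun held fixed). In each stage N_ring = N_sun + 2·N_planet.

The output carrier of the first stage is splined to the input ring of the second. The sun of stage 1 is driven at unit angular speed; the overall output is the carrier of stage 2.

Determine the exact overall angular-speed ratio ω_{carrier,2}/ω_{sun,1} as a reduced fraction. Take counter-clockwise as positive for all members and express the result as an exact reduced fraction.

Stage 1: N_ring = 21 + 2·17 = 55
Stage 1: 21(ω_s−ω_c) = −55(ω_r−ω_c),  ω_r=0, ω_s=1
Stage 1: 21(1−ω_c) = −55(0−ω_c)  ⇒  76ω_c = 21  ⇒  ω_c = 21/76
  ⇒ ω_c¹/ω_s¹ = 21/76
Stage 2: N_ring = 32 + 2·17 = 66
Stage 2: 32(ω_s−ω_c) = −66(ω_r−ω_c),  ω_s=0, ω_r=1
Stage 2: 32(0−ω_c) = −66(1−ω_c)  ⇒  98ω_c = 66  ⇒  ω_c = 33/49
  ⇒ ω_c²/ω_r² = 33/49
Coupling ω_r² = ω_c¹ ⇒ overall = 21/76 × 33/49 = 99/532

99/532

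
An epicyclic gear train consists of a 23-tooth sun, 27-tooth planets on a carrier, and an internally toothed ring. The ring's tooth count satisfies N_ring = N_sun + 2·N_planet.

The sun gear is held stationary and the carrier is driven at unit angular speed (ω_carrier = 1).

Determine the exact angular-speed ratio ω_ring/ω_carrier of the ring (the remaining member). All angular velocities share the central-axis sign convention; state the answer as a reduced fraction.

N_ring = 23 + 2·27 = 77
23(ω_s−ω_c) = −77(ω_r−ω_c),  ω_s=0, ω_c=1
ω_r = 1 − (23/77)(0−1) = 100/77
ω_r/ω_c = 100/77

100/77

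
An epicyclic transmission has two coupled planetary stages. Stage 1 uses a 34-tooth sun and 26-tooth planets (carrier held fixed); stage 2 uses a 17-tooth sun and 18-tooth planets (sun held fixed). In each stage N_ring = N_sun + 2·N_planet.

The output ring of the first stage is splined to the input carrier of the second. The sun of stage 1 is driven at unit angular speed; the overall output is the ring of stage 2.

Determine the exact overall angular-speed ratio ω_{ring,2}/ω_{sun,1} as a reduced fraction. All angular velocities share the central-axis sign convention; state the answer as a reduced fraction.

-1190/2279

Stage 1: N_ring = 34 + 2·26 = 86
Stage 1: 34(ω_s−ω_c) = −86(ω_r−ω_c),  ω_c=0, ω_s=1
Stage 1: ω_r = 0 − (34/86)(1−0) = -17/43
  ⇒ ω_r¹/ω_s¹ = -17/43
Stage 2: N_ring = 17 + 2·18 = 53
Stage 2: 17(ω_s−ω_c) = −53(ω_r−ω_c),  ω_s=0, ω_c=1
Stage 2: ω_r = 1 − (17/53)(0−1) = 70/53
  ⇒ ω_r²/ω_c² = 70/53
Coupling ω_c² = ω_r¹ ⇒ overall = -17/43 × 70/53 = -1190/2279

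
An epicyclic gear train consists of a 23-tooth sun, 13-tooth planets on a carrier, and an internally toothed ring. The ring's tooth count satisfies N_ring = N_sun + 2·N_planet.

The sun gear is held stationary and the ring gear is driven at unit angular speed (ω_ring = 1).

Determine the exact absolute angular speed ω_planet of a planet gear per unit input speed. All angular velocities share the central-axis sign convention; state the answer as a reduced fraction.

49/26

N_ring = 23 + 2·13 = 49
23(ω_s−ω_c) = −49(ω_r−ω_c),  ω_s=0, ω_r=1
23(0−ω_c) = −49(1−ω_c)  ⇒  72ω_c = 49  ⇒  ω_c = 49/72
sun–planet: 23·(0−49/72) = −13·(ω_p−ω_c)  ⇒  ω_p−ω_c = −(23/13)·(-49/72) = 1127/936
ω_p = 49/72 + 1127/936 = 49/26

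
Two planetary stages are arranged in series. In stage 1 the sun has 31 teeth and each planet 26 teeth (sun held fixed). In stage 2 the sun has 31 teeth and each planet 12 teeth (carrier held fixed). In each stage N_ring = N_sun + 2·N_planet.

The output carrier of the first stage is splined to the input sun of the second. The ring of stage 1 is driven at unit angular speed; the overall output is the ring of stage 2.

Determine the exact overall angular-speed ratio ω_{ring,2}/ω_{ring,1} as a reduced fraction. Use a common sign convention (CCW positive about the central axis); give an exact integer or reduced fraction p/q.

Stage 1: N_ring = 31 + 2·26 = 83
Stage 1: 31(ω_s−ω_c) = −83(ω_r−ω_c),  ω_s=0, ω_r=1
Stage 1: 31(0−ω_c) = −83(1−ω_c)  ⇒  114ω_c = 83  ⇒  ω_c = 83/114
  ⇒ ω_c¹/ω_r¹ = 83/114
Stage 2: N_ring = 31 + 2·12 = 55
Stage 2: 31(ω_s−ω_c) = −55(ω_r−ω_c),  ω_c=0, ω_s=1
Stage 2: ω_r = 0 − (31/55)(1−0) = -31/55
  ⇒ ω_r²/ω_s² = -31/55
Coupling ω_s² = ω_c¹ ⇒ overall = 83/114 × -31/55 = -2573/6270

-2573/6270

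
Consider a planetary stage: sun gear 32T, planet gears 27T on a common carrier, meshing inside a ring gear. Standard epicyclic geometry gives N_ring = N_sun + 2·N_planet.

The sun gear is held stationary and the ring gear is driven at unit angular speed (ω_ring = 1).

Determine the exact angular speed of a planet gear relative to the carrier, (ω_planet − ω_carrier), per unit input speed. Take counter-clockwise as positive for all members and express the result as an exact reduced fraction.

N_ring = 32 + 2·27 = 86
32(ω_s−ω_c) = −86(ω_r−ω_c),  ω_s=0, ω_r=1
32(0−ω_c) = −86(1−ω_c)  ⇒  118ω_c = 86  ⇒  ω_c = 43/59
sun–planet: 32·(0−43/59) = −27·(ω_p−ω_c)  ⇒  ω_p−ω_c = −(32/27)·(-43/59) = 1376/1593

1376/1593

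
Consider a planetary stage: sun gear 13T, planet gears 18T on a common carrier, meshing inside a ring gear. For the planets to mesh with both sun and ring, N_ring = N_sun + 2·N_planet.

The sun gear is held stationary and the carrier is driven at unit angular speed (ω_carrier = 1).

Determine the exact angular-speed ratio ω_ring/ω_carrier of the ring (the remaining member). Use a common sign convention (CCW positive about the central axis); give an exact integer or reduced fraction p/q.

62/49

N_ring = 13 + 2·18 = 49
13(ω_s−ω_c) = −49(ω_r−ω_c),  ω_s=0, ω_c=1
ω_r = 1 − (13/49)(0−1) = 62/49
ω_r/ω_c = 62/49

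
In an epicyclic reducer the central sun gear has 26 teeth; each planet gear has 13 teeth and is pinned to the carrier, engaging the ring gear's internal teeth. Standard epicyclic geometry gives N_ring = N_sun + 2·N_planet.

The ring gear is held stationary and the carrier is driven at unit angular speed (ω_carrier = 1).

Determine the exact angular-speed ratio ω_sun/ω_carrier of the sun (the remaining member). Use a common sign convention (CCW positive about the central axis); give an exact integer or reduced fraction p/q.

N_ring = 26 + 2·13 = 52
26(ω_s−ω_c) = −52(ω_r−ω_c),  ω_r=0, ω_c=1
ω_s = 1 − (52/26)(0−1) = 3
ω_s/ω_c = 3

3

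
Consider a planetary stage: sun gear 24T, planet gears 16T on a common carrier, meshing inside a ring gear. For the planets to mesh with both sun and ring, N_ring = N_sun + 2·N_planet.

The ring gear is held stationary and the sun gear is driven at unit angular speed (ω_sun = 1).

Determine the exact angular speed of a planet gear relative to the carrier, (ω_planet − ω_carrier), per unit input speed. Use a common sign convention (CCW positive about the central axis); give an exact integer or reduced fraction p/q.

-21/20

N_ring = 24 + 2·16 = 56
24(ω_s−ω_c) = −56(ω_r−ω_c),  ω_r=0, ω_s=1
24(1−ω_c) = −56(0−ω_c)  ⇒  80ω_c = 24  ⇒  ω_c = 3/10
sun–planet: 24·(1−3/10) = −16·(ω_p−ω_c)  ⇒  ω_p−ω_c = −(24/16)·(7/10) = -21/20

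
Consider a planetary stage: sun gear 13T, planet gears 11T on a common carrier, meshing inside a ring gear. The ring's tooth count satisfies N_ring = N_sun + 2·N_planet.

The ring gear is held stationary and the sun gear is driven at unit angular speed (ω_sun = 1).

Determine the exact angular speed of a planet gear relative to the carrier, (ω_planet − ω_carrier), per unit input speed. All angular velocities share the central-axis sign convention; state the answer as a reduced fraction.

N_ring = 13 + 2·11 = 35
13(ω_s−ω_c) = −35(ω_r−ω_c),  ω_r=0, ω_s=1
13(1−ω_c) = −35(0−ω_c)  ⇒  48ω_c = 13  ⇒  ω_c = 13/48
sun–planet: 13·(1−13/48) = −11·(ω_p−ω_c)  ⇒  ω_p−ω_c = −(13/11)·(35/48) = -455/528

-455/528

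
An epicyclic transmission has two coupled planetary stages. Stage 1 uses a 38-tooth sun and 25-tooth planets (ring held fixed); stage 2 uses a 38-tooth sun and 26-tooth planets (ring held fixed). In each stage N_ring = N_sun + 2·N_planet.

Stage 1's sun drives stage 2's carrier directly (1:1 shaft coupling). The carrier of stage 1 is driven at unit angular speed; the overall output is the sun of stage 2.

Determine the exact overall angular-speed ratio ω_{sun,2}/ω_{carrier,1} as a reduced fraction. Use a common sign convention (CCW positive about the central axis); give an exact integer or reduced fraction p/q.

Stage 1: N_ring = 38 + 2·25 = 88
Stage 1: 38(ω_s−ω_c) = −88(ω_r−ω_c),  ω_r=0, ω_c=1
Stage 1: ω_s = 1 − (88/38)(0−1) = 63/19
  ⇒ ω_s¹/ω_c¹ = 63/19
Stage 2: N_ring = 38 + 2·26 = 90
Stage 2: 38(ω_s−ω_c) = −90(ω_r−ω_c),  ω_r=0, ω_c=1
Stage 2: ω_s = 1 − (90/38)(0−1) = 64/19
  ⇒ ω_s²/ω_c² = 64/19
Coupling ω_c² = ω_s¹ ⇒ overall = 63/19 × 64/19 = 4032/361

4032/361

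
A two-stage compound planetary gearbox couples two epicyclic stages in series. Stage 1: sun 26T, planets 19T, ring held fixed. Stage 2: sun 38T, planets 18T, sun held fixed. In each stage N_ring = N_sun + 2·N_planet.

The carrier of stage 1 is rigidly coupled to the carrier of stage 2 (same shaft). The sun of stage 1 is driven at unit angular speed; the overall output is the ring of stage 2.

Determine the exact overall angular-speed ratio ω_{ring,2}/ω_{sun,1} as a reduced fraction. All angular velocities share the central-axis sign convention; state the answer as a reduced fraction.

728/1665

Stage 1: N_ring = 26 + 2·19 = 64
Stage 1: 26(ω_s−ω_c) = −64(ω_r−ω_c),  ω_r=0, ω_s=1
Stage 1: 26(1−ω_c) = −64(0−ω_c)  ⇒  90ω_c = 26  ⇒  ω_c = 13/45
  ⇒ ω_c¹/ω_s¹ = 13/45
Stage 2: N_ring = 38 + 2·18 = 74
Stage 2: 38(ω_s−ω_c) = −74(ω_r−ω_c),  ω_s=0, ω_c=1
Stage 2: ω_r = 1 − (38/74)(0−1) = 56/37
  ⇒ ω_r²/ω_c² = 56/37
Coupling ω_c² = ω_c¹ ⇒ overall = 13/45 × 56/37 = 728/1665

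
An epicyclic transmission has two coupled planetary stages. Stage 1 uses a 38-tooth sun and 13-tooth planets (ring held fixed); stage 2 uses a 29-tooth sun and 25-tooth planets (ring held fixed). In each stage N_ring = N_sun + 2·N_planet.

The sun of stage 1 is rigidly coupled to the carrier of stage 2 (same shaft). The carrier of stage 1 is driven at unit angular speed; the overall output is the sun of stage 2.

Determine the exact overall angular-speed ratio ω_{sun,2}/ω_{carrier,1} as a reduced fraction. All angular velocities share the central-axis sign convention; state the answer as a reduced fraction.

5508/551

Stage 1: N_ring = 38 + 2·13 = 64
Stage 1: 38(ω_s−ω_c) = −64(ω_r−ω_c),  ω_r=0, ω_c=1
Stage 1: ω_s = 1 − (64/38)(0−1) = 51/19
  ⇒ ω_s¹/ω_c¹ = 51/19
Stage 2: N_ring = 29 + 2·25 = 79
Stage 2: 29(ω_s−ω_c) = −79(ω_r−ω_c),  ω_r=0, ω_c=1
Stage 2: ω_s = 1 − (79/29)(0−1) = 108/29
  ⇒ ω_s²/ω_c² = 108/29
Coupling ω_c² = ω_s¹ ⇒ overall = 51/19 × 108/29 = 5508/551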